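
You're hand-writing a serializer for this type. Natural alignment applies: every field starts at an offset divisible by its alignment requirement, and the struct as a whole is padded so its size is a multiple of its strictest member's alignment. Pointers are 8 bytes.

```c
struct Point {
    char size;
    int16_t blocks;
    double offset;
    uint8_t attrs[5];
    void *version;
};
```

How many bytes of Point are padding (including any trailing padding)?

@0: size [1B, align 1] → 1
+1 pad (align 2)
@2: blocks [2B, align 2] → 4
+4 pad (align 8)
@8: offset [8B, align 8] → 16
@16: attrs [5B, align 1] → 21
+3 pad (align 8)
@24: version [8B, align 8] → 32
size 32, align 8
data bytes 24, size 32 → padding 8

8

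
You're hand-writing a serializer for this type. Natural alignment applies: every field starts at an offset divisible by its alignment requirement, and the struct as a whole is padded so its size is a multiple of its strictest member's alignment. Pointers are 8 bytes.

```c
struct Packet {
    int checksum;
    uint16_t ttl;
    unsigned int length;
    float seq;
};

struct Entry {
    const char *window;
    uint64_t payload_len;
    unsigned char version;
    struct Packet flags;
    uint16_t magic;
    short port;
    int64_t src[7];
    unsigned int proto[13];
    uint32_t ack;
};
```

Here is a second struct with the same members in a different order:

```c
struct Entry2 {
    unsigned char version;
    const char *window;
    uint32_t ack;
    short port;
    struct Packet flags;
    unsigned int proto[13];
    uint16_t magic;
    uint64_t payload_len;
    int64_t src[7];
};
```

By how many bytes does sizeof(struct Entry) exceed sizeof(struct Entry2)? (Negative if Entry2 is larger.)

Packet: 0..4  checksum  (4B, 4-aligned); 4..6  ttl  (2B, 2-aligned); 6..8  -- padding (2B); 8..12  length  (4B, 4-aligned); 12..16  seq  (4B, 4-aligned); sizeof = 16, alignof = 4
0..8  window  (8B, 8-aligned)
8..16  payload_len  (8B, 8-aligned)
16..17  version  (1B, 1-aligned)
17..20  -- padding (3B)
20..36  flags  (16B, 4-aligned)
36..38  magic  (2B, 2-aligned)
38..40  port  (2B, 2-aligned)
40..96  src  (56B, 8-aligned)
96..148  proto  (52B, 4-aligned)
148..152  ack  (4B, 4-aligned)
sizeof = 152, alignof = 8
— Entry2 —
0..1  version  (1B, 1-aligned)
1..8  -- padding (7B)
8..16  window  (8B, 8-aligned)
16..20  ack  (4B, 4-aligned)
20..22  port  (2B, 2-aligned)
22..24  -- padding (2B)
24..40  flags  (16B, 4-aligned)
40..92  proto  (52B, 4-aligned)
92..94  magic  (2B, 2-aligned)
94..96  -- padding (2B)
96..104  payload_len  (8B, 8-aligned)
104..160  src  (56B, 8-aligned)
sizeof = 160, alignof = 8
152 − 160 = -8

-8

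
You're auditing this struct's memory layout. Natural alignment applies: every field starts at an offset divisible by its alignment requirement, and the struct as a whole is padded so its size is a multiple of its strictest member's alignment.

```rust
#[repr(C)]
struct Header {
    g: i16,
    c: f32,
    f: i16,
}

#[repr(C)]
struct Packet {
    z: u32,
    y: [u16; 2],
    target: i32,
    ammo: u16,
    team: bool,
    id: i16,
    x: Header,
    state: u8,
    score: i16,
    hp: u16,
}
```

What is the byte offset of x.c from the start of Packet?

Header: g at 0 (size 2, align 2) → ends 2; pad 2 to align 4 for c; c at 4 (size 4, align 4) → ends 8; f at 8 (size 2, align 2) → ends 10; tail pad 2 to reach multiple of 4; total 12 bytes, alignment 4
z at 0 (size 4, align 4) → ends 4
y at 4 (size 4, align 2) → ends 8
target at 8 (size 4, align 4) → ends 12
ammo at 12 (size 2, align 2) → ends 14
team at 14 (size 1, align 1) → ends 15
pad 1 to align 2 for id
id at 16 (size 2, align 2) → ends 18
pad 2 to align 4 for x
x at 20 (size 12, align 4) → ends 32
within Header: c at 4
20 + 4 = 24

24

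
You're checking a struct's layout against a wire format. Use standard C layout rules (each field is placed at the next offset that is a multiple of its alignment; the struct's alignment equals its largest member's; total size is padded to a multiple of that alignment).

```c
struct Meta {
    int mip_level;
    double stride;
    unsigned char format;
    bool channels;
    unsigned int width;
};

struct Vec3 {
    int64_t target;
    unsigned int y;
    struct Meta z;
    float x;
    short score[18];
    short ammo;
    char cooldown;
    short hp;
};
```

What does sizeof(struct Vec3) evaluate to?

Meta: 0..4  mip_level  (4B, 4-aligned); 4..8  -- padding (4B); 8..16  stride  (8B, 8-aligned); 16..17  format  (1B, 1-aligned); 17..18  channels  (1B, 1-aligned); 18..20  -- padding (2B); 20..24  width  (4B, 4-aligned); sizeof = 24, alignof = 8
0..8  target  (8B, 8-aligned)
8..12  y  (4B, 4-aligned)
12..16  -- padding (4B)
16..40  z  (24B, 8-aligned)
40..44  x  (4B, 4-aligned)
44..80  score  (36B, 2-aligned)
80..82  ammo  (2B, 2-aligned)
82..83  cooldown  (1B, 1-aligned)
83..84  -- padding (1B)
84..86  hp  (2B, 2-aligned)
86..88  -- tail padding (2B)
sizeof = 88, alignof = 8

88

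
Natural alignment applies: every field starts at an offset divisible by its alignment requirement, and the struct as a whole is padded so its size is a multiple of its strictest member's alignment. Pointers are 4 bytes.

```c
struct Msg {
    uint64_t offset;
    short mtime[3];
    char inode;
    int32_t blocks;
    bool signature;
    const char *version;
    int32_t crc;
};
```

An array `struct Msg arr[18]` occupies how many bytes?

576

0..8  offset  (8B, 8-aligned)
8..14  mtime  (6B, 2-aligned)
14..15  inode  (1B, 1-aligned)
15..16  -- padding (1B)
16..20  blocks  (4B, 4-aligned)
20..21  signature  (1B, 1-aligned)
21..24  -- padding (3B)
24..28  version  (4B, 4-aligned)
28..32  crc  (4B, 4-aligned)
sizeof = 32, alignof = 8
array of 18: 18 × 32 = 576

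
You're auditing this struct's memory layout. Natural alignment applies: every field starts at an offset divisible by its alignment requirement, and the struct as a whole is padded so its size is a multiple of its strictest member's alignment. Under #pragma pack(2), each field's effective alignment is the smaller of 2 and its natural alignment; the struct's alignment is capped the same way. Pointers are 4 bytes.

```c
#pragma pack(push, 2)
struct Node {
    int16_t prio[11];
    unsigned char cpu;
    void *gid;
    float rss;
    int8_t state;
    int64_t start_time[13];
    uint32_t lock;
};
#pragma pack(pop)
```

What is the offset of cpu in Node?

0..22  prio  (22B, 2-aligned)
22..23  cpu  (1B, 1-aligned)

22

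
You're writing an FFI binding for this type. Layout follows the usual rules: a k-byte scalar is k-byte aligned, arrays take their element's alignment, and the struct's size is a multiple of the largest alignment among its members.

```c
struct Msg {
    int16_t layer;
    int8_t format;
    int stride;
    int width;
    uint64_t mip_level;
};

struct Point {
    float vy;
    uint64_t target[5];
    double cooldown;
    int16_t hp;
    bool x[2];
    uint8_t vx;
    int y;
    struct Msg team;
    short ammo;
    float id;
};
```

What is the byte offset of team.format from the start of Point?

74

Msg: layer at 0 (size 2, align 2) → ends 2; format at 2 (size 1, align 1) → ends 3; pad 1 to align 4 for stride; stride at 4 (size 4, align 4) → ends 8; width at 8 (size 4, align 4) → ends 12; pad 4 to align 8 for mip_level; mip_level at 16 (size 8, align 8) → ends 24; total 24 bytes, alignment 8
vy at 0 (size 4, align 4) → ends 4
pad 4 to align 8 for target
target at 8 (size 40, align 8) → ends 48
cooldown at 48 (size 8, align 8) → ends 56
hp at 56 (size 2, align 2) → ends 58
x at 58 (size 2, align 1) → ends 60
vx at 60 (size 1, align 1) → ends 61
pad 3 to align 4 for y
y at 64 (size 4, align 4) → ends 68
pad 4 to align 8 for team
team at 72 (size 24, align 8) → ends 96
within Msg: format at 2
72 + 2 = 74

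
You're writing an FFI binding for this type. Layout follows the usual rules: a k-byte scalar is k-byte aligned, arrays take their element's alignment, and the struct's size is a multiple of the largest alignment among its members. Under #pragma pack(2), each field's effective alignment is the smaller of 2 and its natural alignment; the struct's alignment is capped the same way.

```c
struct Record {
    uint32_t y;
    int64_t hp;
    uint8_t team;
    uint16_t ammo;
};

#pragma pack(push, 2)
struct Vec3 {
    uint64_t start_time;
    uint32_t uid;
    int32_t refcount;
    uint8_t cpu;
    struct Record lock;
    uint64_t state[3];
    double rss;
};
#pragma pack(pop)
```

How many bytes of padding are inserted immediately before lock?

Record: y at 0 (size 4, align 4) → ends 4; pad 4 to align 8 for hp; hp at 8 (size 8, align 8) → ends 16; team at 16 (size 1, align 1) → ends 17; pad 1 to align 2 for ammo; ammo at 18 (size 2, align 2) → ends 20; tail pad 4 to reach multiple of 8; total 24 bytes, alignment 8
start_time at 0 (size 8, align 2) → ends 8
uid at 8 (size 4, align 2) → ends 12
refcount at 12 (size 4, align 2) → ends 16
cpu at 16 (size 1, align 1) → ends 17
pad 1 to align 2 for lock
lock at 18 (size 24, align 2) → ends 42

1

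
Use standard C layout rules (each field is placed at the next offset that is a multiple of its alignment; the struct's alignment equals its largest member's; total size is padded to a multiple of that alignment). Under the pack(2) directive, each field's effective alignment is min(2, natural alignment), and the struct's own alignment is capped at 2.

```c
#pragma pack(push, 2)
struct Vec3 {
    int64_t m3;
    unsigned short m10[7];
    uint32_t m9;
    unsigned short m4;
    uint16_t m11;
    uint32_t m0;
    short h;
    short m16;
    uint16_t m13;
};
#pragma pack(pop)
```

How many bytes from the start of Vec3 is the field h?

34

@0: m3 [8B, align 2] → 8
@8: m10 [14B, align 2] → 22
@22: m9 [4B, align 2] → 26
@26: m4 [2B, align 2] → 28
@28: m11 [2B, align 2] → 30
@30: m0 [4B, align 2] → 34
@34: h [2B, align 2] → 36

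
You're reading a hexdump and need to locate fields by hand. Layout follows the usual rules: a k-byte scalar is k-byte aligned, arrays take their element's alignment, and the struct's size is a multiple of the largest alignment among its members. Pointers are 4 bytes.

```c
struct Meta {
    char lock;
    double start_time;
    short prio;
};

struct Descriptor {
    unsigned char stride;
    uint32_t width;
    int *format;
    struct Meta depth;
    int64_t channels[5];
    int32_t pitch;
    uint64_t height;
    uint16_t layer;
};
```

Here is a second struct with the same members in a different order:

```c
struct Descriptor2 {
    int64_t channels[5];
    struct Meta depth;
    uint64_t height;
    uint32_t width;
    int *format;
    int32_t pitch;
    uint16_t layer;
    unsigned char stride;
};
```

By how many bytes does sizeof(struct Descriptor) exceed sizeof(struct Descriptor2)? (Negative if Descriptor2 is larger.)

16

Meta: lock at 0 (size 1, align 1) → ends 1; pad 7 to align 8 for start_time; start_time at 8 (size 8, align 8) → ends 16; prio at 16 (size 2, align 2) → ends 18; tail pad 6 to reach multiple of 8; total 24 bytes, alignment 8
stride at 0 (size 1, align 1) → ends 1
pad 3 to align 4 for width
width at 4 (size 4, align 4) → ends 8
format at 8 (size 4, align 4) → ends 12
pad 4 to align 8 for depth
depth at 16 (size 24, align 8) → ends 40
channels at 40 (size 40, align 8) → ends 80
pitch at 80 (size 4, align 4) → ends 84
pad 4 to align 8 for height
height at 88 (size 8, align 8) → ends 96
layer at 96 (size 2, align 2) → ends 98
tail pad 6 to reach multiple of 8
total 104 bytes, alignment 8
— Descriptor2 —
channels at 0 (size 40, align 8) → ends 40
depth at 40 (size 24, align 8) → ends 64
height at 64 (size 8, align 8) → ends 72
width at 72 (size 4, align 4) → ends 76
format at 76 (size 4, align 4) → ends 80
pitch at 80 (size 4, align 4) → ends 84
layer at 84 (size 2, align 2) → ends 86
stride at 86 (size 1, align 1) → ends 87
tail pad 1 to reach multiple of 8
total 88 bytes, alignment 8
104 − 88 = 16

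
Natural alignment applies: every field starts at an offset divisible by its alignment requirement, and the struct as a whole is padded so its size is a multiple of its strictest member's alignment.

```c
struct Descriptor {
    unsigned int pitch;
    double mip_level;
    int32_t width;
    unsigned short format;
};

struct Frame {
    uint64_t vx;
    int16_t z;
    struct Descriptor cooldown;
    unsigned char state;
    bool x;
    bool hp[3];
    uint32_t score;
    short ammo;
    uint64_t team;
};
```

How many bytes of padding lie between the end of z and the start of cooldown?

6

Descriptor: @0: pitch [4B, align 4] → 4; +4 pad (align 8); @8: mip_level [8B, align 8] → 16; @16: width [4B, align 4] → 20; @20: format [2B, align 2] → 22; +2 tail pad (align 8); size 24, align 8
@0: vx [8B, align 8] → 8
@8: z [2B, align 2] → 10
+6 pad (align 8)
@16: cooldown [24B, align 8] → 40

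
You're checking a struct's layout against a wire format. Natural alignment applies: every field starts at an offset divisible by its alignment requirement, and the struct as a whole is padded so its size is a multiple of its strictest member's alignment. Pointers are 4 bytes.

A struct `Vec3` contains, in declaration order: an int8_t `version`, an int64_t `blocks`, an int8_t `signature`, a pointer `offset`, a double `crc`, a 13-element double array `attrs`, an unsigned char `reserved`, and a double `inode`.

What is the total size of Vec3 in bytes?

152 bytes

0..1  version  (1B, 1-aligned)
1..8  -- padding (7B)
8..16  blocks  (8B, 8-aligned)
16..17  signature  (1B, 1-aligned)
17..20  -- padding (3B)
20..24  offset  (4B, 4-aligned)
24..32  crc  (8B, 8-aligned)
32..136  attrs  (104B, 8-aligned)
136..137  reserved  (1B, 1-aligned)
137..144  -- padding (7B)
144..152  inode  (8B, 8-aligned)
sizeof = 152, alignof = 8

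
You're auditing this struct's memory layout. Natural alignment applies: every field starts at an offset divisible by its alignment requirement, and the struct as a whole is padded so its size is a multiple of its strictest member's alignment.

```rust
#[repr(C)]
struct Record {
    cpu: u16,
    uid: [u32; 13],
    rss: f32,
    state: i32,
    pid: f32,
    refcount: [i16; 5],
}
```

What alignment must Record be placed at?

4

member alignments: cpu=2, uid=4, rss=4, state=4, pid=4, refcount=2
max = 4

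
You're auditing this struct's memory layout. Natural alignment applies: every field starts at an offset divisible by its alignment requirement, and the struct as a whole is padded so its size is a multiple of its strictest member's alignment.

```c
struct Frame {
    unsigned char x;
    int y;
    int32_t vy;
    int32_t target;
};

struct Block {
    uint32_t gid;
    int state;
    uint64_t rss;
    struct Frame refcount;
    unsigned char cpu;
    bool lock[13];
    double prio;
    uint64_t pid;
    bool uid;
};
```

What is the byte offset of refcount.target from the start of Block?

Frame: @0: x [1B, align 1] → 1; +3 pad (align 4); @4: y [4B, align 4] → 8; @8: vy [4B, align 4] → 12; @12: target [4B, align 4] → 16; size 16, align 4
@0: gid [4B, align 4] → 4
@4: state [4B, align 4] → 8
@8: rss [8B, align 8] → 16
@16: refcount [16B, align 4] → 32
within Frame: target at 12
16 + 12 = 28

28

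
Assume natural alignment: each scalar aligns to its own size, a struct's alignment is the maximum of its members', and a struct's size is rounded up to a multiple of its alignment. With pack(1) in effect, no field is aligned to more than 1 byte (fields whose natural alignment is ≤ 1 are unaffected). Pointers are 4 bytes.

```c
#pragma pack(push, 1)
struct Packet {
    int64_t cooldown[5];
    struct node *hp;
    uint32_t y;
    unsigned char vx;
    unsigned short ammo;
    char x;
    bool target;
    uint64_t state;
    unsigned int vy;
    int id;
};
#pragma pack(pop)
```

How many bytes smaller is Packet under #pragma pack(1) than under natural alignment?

natural layout:
  cooldown at 0 (size 40, align 8) → ends 40
  hp at 40 (size 4, align 4) → ends 44
  y at 44 (size 4, align 4) → ends 48
  vx at 48 (size 1, align 1) → ends 49
  pad 1 to align 2 for ammo
  ammo at 50 (size 2, align 2) → ends 52
  x at 52 (size 1, align 1) → ends 53
  target at 53 (size 1, align 1) → ends 54
  pad 2 to align 8 for state
  state at 56 (size 8, align 8) → ends 64
  vy at 64 (size 4, align 4) → ends 68
  id at 68 (size 4, align 4) → ends 72
  total 72 bytes, alignment 8
packed(1) layout:
  cooldown at 0 (size 40, align 1) → ends 40
  hp at 40 (size 4, align 1) → ends 44
  y at 44 (size 4, align 1) → ends 48
  vx at 48 (size 1, align 1) → ends 49
  ammo at 49 (size 2, align 1) → ends 51
  x at 51 (size 1, align 1) → ends 52
  target at 52 (size 1, align 1) → ends 53
  state at 53 (size 8, align 1) → ends 61
  vy at 61 (size 4, align 1) → ends 65
  id at 65 (size 4, align 1) → ends 69
  total 69 bytes, alignment 1
72 − 69 = 3

3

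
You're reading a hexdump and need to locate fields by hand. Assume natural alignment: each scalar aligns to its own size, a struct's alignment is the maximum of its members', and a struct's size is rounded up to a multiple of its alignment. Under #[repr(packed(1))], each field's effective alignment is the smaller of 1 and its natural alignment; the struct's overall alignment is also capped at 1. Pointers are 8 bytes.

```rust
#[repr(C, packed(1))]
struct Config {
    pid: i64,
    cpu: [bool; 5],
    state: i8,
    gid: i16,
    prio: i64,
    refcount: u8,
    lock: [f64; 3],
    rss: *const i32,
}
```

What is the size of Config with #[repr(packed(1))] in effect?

@0: pid [8B, align 1] → 8
@8: cpu [5B, align 1] → 13
@13: state [1B, align 1] → 14
@14: gid [2B, align 1] → 16
@16: prio [8B, align 1] → 24
@24: refcount [1B, align 1] → 25
@25: lock [24B, align 1] → 49
@49: rss [8B, align 1] → 57
size 57, align 1

57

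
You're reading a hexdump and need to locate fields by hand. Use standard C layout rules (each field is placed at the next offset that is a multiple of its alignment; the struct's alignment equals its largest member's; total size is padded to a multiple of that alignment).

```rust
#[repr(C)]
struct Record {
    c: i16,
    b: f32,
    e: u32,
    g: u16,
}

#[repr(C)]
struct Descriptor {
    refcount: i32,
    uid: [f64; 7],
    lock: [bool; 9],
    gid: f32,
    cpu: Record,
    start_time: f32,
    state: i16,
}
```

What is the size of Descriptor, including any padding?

Record: c at 0 (size 2, align 2) → ends 2; pad 2 to align 4 for b; b at 4 (size 4, align 4) → ends 8; e at 8 (size 4, align 4) → ends 12; g at 12 (size 2, align 2) → ends 14; tail pad 2 to reach multiple of 4; total 16 bytes, alignment 4
refcount at 0 (size 4, align 4) → ends 4
pad 4 to align 8 for uid
uid at 8 (size 56, align 8) → ends 64
lock at 64 (size 9, align 1) → ends 73
pad 3 to align 4 for gid
gid at 76 (size 4, align 4) → ends 80
cpu at 80 (size 16, align 4) → ends 96
start_time at 96 (size 4, align 4) → ends 100
state at 100 (size 2, align 2) → ends 102
tail pad 2 to reach multiple of 8
total 104 bytes, alignment 8

104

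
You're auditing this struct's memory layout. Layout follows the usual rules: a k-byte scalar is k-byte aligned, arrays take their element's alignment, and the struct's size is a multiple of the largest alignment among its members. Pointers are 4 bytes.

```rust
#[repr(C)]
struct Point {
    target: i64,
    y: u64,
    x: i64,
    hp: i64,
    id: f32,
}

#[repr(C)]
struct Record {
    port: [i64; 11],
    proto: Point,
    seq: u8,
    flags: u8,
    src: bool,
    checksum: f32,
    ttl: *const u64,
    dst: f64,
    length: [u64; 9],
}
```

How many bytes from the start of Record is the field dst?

Point: @0: target [8B, align 8] → 8; @8: y [8B, align 8] → 16; @16: x [8B, align 8] → 24; @24: hp [8B, align 8] → 32; @32: id [4B, align 4] → 36; +4 tail pad (align 8); size 40, align 8
@0: port [88B, align 8] → 88
@88: proto [40B, align 8] → 128
@128: seq [1B, align 1] → 129
@129: flags [1B, align 1] → 130
@130: src [1B, align 1] → 131
+1 pad (align 4)
@132: checksum [4B, align 4] → 136
@136: ttl [4B, align 4] → 140
+4 pad (align 8)
@144: dst [8B, align 8] → 152

144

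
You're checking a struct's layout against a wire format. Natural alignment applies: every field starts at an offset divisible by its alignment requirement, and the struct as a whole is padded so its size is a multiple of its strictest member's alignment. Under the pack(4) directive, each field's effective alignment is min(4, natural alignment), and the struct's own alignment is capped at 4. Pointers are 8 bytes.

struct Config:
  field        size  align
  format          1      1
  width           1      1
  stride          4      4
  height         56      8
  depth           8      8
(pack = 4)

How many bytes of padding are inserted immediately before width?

0

0..1  format  (1B, 1-aligned)
1..2  width  (1B, 1-aligned)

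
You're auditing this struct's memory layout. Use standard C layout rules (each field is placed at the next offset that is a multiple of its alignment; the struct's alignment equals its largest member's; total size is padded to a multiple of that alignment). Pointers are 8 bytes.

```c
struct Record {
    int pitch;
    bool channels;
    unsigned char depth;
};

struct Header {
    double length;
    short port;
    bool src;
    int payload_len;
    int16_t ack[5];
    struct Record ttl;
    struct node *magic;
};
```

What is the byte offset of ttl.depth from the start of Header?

Record: @0: pitch [4B, align 4] → 4; @4: channels [1B, align 1] → 5; @5: depth [1B, align 1] → 6; +2 tail pad (align 4); size 8, align 4
@0: length [8B, align 8] → 8
@8: port [2B, align 2] → 10
@10: src [1B, align 1] → 11
+1 pad (align 4)
@12: payload_len [4B, align 4] → 16
@16: ack [10B, align 2] → 26
+2 pad (align 4)
@28: ttl [8B, align 4] → 36
within Record: depth at 5
28 + 5 = 33

33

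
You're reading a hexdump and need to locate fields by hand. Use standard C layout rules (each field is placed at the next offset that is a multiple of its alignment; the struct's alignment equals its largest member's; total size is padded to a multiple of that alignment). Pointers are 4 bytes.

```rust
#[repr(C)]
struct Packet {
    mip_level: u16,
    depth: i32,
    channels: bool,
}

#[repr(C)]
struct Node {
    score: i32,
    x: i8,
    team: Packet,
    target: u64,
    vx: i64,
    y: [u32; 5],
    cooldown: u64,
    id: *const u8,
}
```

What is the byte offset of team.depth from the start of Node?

Packet: mip_level at 0 (size 2, align 2) → ends 2; pad 2 to align 4 for depth; depth at 4 (size 4, align 4) → ends 8; channels at 8 (size 1, align 1) → ends 9; tail pad 3 to reach multiple of 4; total 12 bytes, alignment 4
score at 0 (size 4, align 4) → ends 4
x at 4 (size 1, align 1) → ends 5
pad 3 to align 4 for team
team at 8 (size 12, align 4) → ends 20
within Packet: depth at 4
8 + 4 = 12

12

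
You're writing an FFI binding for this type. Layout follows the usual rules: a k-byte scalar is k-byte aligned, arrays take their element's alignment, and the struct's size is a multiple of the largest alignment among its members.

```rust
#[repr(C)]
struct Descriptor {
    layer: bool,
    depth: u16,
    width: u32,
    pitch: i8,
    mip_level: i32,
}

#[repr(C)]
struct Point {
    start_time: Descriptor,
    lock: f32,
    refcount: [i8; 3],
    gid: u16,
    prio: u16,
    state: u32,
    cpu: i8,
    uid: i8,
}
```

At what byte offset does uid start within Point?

33

Descriptor: 0..1  layer  (1B, 1-aligned); 1..2  -- padding (1B); 2..4  depth  (2B, 2-aligned); 4..8  width  (4B, 4-aligned); 8..9  pitch  (1B, 1-aligned); 9..12  -- padding (3B); 12..16  mip_level  (4B, 4-aligned); sizeof = 16, alignof = 4
0..16  start_time  (16B, 4-aligned)
16..20  lock  (4B, 4-aligned)
20..23  refcount  (3B, 1-aligned)
23..24  -- padding (1B)
24..26  gid  (2B, 2-aligned)
26..28  prio  (2B, 2-aligned)
28..32  state  (4B, 4-aligned)
32..33  cpu  (1B, 1-aligned)
33..34  uid  (1B, 1-aligned)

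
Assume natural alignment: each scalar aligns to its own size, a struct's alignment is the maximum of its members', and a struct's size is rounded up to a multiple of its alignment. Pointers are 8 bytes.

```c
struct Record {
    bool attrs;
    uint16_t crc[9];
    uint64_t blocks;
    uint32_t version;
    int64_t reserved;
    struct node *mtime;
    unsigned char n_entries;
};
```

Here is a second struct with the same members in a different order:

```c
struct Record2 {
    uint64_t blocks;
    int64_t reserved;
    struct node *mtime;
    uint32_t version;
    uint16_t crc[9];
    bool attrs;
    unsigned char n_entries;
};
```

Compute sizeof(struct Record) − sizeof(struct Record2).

16

@0: attrs [1B, align 1] → 1
+1 pad (align 2)
@2: crc [18B, align 2] → 20
+4 pad (align 8)
@24: blocks [8B, align 8] → 32
@32: version [4B, align 4] → 36
+4 pad (align 8)
@40: reserved [8B, align 8] → 48
@48: mtime [8B, align 8] → 56
@56: n_entries [1B, align 1] → 57
+7 tail pad (align 8)
size 64, align 8
— Record2 —
@0: blocks [8B, align 8] → 8
@8: reserved [8B, align 8] → 16
@16: mtime [8B, align 8] → 24
@24: version [4B, align 4] → 28
@28: crc [18B, align 2] → 46
@46: attrs [1B, align 1] → 47
@47: n_entries [1B, align 1] → 48
size 48, align 8
64 − 48 = 16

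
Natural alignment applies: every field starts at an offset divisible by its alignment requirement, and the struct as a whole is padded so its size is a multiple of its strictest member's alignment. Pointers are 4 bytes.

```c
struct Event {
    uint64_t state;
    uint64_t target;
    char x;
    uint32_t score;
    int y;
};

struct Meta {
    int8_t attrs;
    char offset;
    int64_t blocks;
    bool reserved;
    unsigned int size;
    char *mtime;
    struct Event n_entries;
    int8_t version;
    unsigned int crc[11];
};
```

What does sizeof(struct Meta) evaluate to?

Event: 0..8  state  (8B, 8-aligned); 8..16  target  (8B, 8-aligned); 16..17  x  (1B, 1-aligned); 17..20  -- padding (3B); 20..24  score  (4B, 4-aligned); 24..28  y  (4B, 4-aligned); 28..32  -- tail padding (4B); sizeof = 32, alignof = 8
0..1  attrs  (1B, 1-aligned)
1..2  offset  (1B, 1-aligned)
2..8  -- padding (6B)
8..16  blocks  (8B, 8-aligned)
16..17  reserved  (1B, 1-aligned)
17..20  -- padding (3B)
20..24  size  (4B, 4-aligned)
24..28  mtime  (4B, 4-aligned)
28..32  -- padding (4B)
32..64  n_entries  (32B, 8-aligned)
64..65  version  (1B, 1-aligned)
65..68  -- padding (3B)
68..112  crc  (44B, 4-aligned)
sizeof = 112, alignof = 8

112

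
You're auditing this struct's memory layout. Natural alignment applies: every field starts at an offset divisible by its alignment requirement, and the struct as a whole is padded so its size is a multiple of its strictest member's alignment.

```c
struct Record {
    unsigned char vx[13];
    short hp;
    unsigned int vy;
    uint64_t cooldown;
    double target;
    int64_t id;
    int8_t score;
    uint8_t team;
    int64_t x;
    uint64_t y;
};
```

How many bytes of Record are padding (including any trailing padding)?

11

@0: vx [13B, align 1] → 13
+1 pad (align 2)
@14: hp [2B, align 2] → 16
@16: vy [4B, align 4] → 20
+4 pad (align 8)
@24: cooldown [8B, align 8] → 32
@32: target [8B, align 8] → 40
@40: id [8B, align 8] → 48
@48: score [1B, align 1] → 49
@49: team [1B, align 1] → 50
+6 pad (align 8)
@56: x [8B, align 8] → 64
@64: y [8B, align 8] → 72
size 72, align 8
data bytes 61, size 72 → padding 11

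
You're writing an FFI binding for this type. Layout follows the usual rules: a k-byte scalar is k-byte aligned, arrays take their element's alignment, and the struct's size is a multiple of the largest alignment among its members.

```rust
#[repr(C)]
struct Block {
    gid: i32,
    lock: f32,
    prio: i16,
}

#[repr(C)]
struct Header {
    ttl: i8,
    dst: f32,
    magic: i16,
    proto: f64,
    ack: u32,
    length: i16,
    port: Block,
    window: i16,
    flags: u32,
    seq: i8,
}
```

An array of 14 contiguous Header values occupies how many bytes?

784

Block: @0: gid [4B, align 4] → 4; @4: lock [4B, align 4] → 8; @8: prio [2B, align 2] → 10; +2 tail pad (align 4); size 12, align 4
@0: ttl [1B, align 1] → 1
+3 pad (align 4)
@4: dst [4B, align 4] → 8
@8: magic [2B, align 2] → 10
+6 pad (align 8)
@16: proto [8B, align 8] → 24
@24: ack [4B, align 4] → 28
@28: length [2B, align 2] → 30
+2 pad (align 4)
@32: port [12B, align 4] → 44
@44: window [2B, align 2] → 46
+2 pad (align 4)
@48: flags [4B, align 4] → 52
@52: seq [1B, align 1] → 53
+3 tail pad (align 8)
size 56, align 8
array of 14: 14 × 56 = 784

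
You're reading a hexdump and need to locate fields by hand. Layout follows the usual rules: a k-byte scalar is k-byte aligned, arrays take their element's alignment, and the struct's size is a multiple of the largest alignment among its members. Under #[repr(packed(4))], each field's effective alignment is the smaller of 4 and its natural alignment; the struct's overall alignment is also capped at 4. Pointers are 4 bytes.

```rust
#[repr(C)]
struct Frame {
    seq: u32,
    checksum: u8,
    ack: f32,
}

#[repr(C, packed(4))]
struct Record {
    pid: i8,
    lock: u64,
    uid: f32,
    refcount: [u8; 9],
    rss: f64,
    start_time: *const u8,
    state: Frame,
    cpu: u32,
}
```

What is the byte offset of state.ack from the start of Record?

48

Frame: seq at 0 (size 4, align 4) → ends 4; checksum at 4 (size 1, align 1) → ends 5; pad 3 to align 4 for ack; ack at 8 (size 4, align 4) → ends 12; total 12 bytes, alignment 4
pid at 0 (size 1, align 1) → ends 1
pad 3 to align 4 for lock
lock at 4 (size 8, align 4) → ends 12
uid at 12 (size 4, align 4) → ends 16
refcount at 16 (size 9, align 1) → ends 25
pad 3 to align 4 for rss
rss at 28 (size 8, align 4) → ends 36
start_time at 36 (size 4, align 4) → ends 40
state at 40 (size 12, align 4) → ends 52
within Frame: ack at 8
40 + 8 = 48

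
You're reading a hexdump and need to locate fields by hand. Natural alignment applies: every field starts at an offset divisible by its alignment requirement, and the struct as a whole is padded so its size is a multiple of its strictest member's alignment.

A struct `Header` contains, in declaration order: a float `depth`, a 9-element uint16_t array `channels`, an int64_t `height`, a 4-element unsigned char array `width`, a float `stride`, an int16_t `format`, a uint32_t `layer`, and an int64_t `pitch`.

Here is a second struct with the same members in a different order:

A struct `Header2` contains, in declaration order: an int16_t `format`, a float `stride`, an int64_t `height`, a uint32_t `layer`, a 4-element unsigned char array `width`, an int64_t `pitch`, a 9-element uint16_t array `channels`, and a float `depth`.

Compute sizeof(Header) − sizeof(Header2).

0

@0: depth [4B, align 4] → 4
@4: channels [18B, align 2] → 22
+2 pad (align 8)
@24: height [8B, align 8] → 32
@32: width [4B, align 1] → 36
@36: stride [4B, align 4] → 40
@40: format [2B, align 2] → 42
+2 pad (align 4)
@44: layer [4B, align 4] → 48
@48: pitch [8B, align 8] → 56
size 56, align 8
— Header2 —
@0: format [2B, align 2] → 2
+2 pad (align 4)
@4: stride [4B, align 4] → 8
@8: height [8B, align 8] → 16
@16: layer [4B, align 4] → 20
@20: width [4B, align 1] → 24
@24: pitch [8B, align 8] → 32
@32: channels [18B, align 2] → 50
+2 pad (align 4)
@52: depth [4B, align 4] → 56
size 56, align 8
56 − 56 = 0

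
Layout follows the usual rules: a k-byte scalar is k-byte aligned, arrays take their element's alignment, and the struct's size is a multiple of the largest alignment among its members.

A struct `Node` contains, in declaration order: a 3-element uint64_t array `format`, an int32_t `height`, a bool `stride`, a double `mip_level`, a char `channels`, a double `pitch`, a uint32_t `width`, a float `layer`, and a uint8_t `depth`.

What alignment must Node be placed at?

8

member alignments: format=8, height=4, stride=1, mip_level=8, channels=1, pitch=8, width=4, layer=4, depth=1
max = 8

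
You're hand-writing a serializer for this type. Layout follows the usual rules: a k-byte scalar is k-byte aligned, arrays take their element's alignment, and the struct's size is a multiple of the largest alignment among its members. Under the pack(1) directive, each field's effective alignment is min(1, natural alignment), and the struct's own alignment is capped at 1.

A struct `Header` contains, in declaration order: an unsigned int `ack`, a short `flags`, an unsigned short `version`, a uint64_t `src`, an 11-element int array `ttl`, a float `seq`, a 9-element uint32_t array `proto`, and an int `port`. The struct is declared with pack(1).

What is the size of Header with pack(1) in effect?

@0: ack [4B, align 1] → 4
@4: flags [2B, align 1] → 6
@6: version [2B, align 1] → 8
@8: src [8B, align 1] → 16
@16: ttl [44B, align 1] → 60
@60: seq [4B, align 1] → 64
@64: proto [36B, align 1] → 100
@100: port [4B, align 1] → 104
size 104, align 1

104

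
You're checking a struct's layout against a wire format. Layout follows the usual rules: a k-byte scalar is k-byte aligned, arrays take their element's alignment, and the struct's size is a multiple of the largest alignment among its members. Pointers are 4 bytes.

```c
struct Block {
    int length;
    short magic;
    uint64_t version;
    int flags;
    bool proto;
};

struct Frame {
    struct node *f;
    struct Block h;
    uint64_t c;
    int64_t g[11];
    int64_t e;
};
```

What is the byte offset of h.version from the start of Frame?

16

Block: 0..4  length  (4B, 4-aligned); 4..6  magic  (2B, 2-aligned); 6..8  -- padding (2B); 8..16  version  (8B, 8-aligned); 16..20  flags  (4B, 4-aligned); 20..21  proto  (1B, 1-aligned); 21..24  -- tail padding (3B); sizeof = 24, alignof = 8
0..4  f  (4B, 4-aligned)
4..8  -- padding (4B)
8..32  h  (24B, 8-aligned)
within Block: version at 8
8 + 8 = 16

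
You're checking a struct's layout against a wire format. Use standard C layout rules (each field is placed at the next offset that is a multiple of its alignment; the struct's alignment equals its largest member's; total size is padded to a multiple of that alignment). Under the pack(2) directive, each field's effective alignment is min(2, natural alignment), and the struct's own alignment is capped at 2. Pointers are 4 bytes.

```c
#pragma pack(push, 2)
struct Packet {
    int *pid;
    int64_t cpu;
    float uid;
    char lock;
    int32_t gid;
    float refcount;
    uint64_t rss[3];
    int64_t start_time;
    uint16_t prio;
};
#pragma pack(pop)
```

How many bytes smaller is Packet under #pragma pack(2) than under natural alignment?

natural layout:
  pid at 0 (size 4, align 4) → ends 4
  pad 4 to align 8 for cpu
  cpu at 8 (size 8, align 8) → ends 16
  uid at 16 (size 4, align 4) → ends 20
  lock at 20 (size 1, align 1) → ends 21
  pad 3 to align 4 for gid
  gid at 24 (size 4, align 4) → ends 28
  refcount at 28 (size 4, align 4) → ends 32
  rss at 32 (size 24, align 8) → ends 56
  start_time at 56 (size 8, align 8) → ends 64
  prio at 64 (size 2, align 2) → ends 66
  tail pad 6 to reach multiple of 8
  total 72 bytes, alignment 8
packed(2) layout:
  pid at 0 (size 4, align 2) → ends 4
  cpu at 4 (size 8, align 2) → ends 12
  uid at 12 (size 4, align 2) → ends 16
  lock at 16 (size 1, align 1) → ends 17
  pad 1 to align 2 for gid
  gid at 18 (size 4, align 2) → ends 22
  refcount at 22 (size 4, align 2) → ends 26
  rss at 26 (size 24, align 2) → ends 50
  start_time at 50 (size 8, align 2) → ends 58
  prio at 58 (size 2, align 2) → ends 60
  total 60 bytes, alignment 2
72 − 60 = 12

12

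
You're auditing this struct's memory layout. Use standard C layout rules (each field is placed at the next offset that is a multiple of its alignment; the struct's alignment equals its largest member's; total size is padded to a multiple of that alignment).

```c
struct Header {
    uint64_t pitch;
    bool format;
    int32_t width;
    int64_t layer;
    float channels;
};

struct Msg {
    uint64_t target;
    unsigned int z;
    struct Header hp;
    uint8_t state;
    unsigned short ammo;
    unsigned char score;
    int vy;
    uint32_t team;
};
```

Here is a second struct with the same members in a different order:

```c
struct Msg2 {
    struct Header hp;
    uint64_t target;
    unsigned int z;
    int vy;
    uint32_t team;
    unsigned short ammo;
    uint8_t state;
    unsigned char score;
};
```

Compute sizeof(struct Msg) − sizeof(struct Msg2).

8

Header: pitch at 0 (size 8, align 8) → ends 8; format at 8 (size 1, align 1) → ends 9; pad 3 to align 4 for width; width at 12 (size 4, align 4) → ends 16; layer at 16 (size 8, align 8) → ends 24; channels at 24 (size 4, align 4) → ends 28; tail pad 4 to reach multiple of 8; total 32 bytes, alignment 8
target at 0 (size 8, align 8) → ends 8
z at 8 (size 4, align 4) → ends 12
pad 4 to align 8 for hp
hp at 16 (size 32, align 8) → ends 48
state at 48 (size 1, align 1) → ends 49
pad 1 to align 2 for ammo
ammo at 50 (size 2, align 2) → ends 52
score at 52 (size 1, align 1) → ends 53
pad 3 to align 4 for vy
vy at 56 (size 4, align 4) → ends 60
team at 60 (size 4, align 4) → ends 64
total 64 bytes, alignment 8
— Msg2 —
hp at 0 (size 32, align 8) → ends 32
target at 32 (size 8, align 8) → ends 40
z at 40 (size 4, align 4) → ends 44
vy at 44 (size 4, align 4) → ends 48
team at 48 (size 4, align 4) → ends 52
ammo at 52 (size 2, align 2) → ends 54
state at 54 (size 1, align 1) → ends 55
score at 55 (size 1, align 1) → ends 56
total 56 bytes, alignment 8
64 − 56 = 8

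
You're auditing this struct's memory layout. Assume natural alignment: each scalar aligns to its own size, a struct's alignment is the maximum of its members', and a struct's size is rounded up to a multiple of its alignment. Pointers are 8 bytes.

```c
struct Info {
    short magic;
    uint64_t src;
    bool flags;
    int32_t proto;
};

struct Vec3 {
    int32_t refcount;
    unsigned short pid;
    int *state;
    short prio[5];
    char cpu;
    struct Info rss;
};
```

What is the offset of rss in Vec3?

Info: @0: magic [2B, align 2] → 2; +6 pad (align 8); @8: src [8B, align 8] → 16; @16: flags [1B, align 1] → 17; +3 pad (align 4); @20: proto [4B, align 4] → 24; size 24, align 8
@0: refcount [4B, align 4] → 4
@4: pid [2B, align 2] → 6
+2 pad (align 8)
@8: state [8B, align 8] → 16
@16: prio [10B, align 2] → 26
@26: cpu [1B, align 1] → 27
+5 pad (align 8)
@32: rss [24B, align 8] → 56

32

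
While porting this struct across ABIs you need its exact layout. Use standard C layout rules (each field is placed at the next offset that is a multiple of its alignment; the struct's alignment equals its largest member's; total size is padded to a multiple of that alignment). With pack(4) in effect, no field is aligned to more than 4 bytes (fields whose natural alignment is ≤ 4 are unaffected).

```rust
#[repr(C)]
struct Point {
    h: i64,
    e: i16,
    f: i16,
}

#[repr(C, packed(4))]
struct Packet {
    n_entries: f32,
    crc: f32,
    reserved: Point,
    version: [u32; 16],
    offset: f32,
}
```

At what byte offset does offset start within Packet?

Point: @0: h [8B, align 8] → 8; @8: e [2B, align 2] → 10; @10: f [2B, align 2] → 12; +4 tail pad (align 8); size 16, align 8
@0: n_entries [4B, align 4] → 4
@4: crc [4B, align 4] → 8
@8: reserved [16B, align 4] → 24
@24: version [64B, align 4] → 88
@88: offset [4B, align 4] → 92

88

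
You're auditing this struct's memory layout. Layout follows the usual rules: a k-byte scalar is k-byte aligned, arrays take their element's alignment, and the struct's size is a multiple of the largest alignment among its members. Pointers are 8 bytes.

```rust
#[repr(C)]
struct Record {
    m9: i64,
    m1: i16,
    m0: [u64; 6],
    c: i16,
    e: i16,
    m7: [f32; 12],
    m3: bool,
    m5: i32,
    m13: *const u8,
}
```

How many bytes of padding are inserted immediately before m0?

m9 at 0 (size 8, align 8) → ends 8
m1 at 8 (size 2, align 2) → ends 10
pad 6 to align 8 for m0
m0 at 16 (size 48, align 8) → ends 64

6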